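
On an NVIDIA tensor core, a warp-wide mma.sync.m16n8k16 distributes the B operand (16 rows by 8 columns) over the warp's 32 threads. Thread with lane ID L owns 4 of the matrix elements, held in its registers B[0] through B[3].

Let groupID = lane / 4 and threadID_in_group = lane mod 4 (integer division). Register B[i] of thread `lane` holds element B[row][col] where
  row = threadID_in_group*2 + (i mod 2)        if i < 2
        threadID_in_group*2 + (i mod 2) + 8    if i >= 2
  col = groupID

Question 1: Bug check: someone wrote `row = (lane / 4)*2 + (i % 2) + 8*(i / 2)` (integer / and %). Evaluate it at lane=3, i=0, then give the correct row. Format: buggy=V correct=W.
`(lane / 4)*2 + (i % 2) + 8*(i / 2)`[3,0]=>0
3: grp=0,tig=3
[0] (3*2+0+0,0) = (6,0)
row: 0 vs 6

buggy=0 correct=6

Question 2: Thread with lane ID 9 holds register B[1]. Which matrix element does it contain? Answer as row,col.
3,2

lane 9->9/4=2, 9 mod 4=1
i=1  r:2·1+1+0->3  c:2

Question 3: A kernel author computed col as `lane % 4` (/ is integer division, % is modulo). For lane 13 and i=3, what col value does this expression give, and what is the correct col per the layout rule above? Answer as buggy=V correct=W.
buggy=1 correct=3

`lane % 4`[13,3]->1
L=13->g=13>>2=3, t=13&3=1
[3]->row 1·2+1+8=11  col g=3
col: 1 vs 3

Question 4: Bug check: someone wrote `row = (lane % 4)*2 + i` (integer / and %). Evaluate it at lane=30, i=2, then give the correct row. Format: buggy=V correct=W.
buggy=6 correct=12

`(lane % 4)*2 + i`[30,2]->6
30: gid=7,tid=2
[2] (2*2+0+8,7) = (12,7)
row: 6 vs 12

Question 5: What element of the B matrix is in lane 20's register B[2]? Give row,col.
lane 20→20/4=5, 20 mod 4=0
i=2  r:2·0+0+8→8  c:5

8,5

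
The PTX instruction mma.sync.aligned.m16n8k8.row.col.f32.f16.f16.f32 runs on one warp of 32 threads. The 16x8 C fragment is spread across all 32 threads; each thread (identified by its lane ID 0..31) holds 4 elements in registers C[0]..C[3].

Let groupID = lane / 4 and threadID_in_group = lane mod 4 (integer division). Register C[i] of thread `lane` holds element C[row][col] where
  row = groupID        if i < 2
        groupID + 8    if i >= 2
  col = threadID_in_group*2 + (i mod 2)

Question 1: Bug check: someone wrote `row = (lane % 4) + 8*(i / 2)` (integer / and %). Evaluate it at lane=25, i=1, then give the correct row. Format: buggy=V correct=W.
buggy=1 correct=6

`(lane % 4) + 8*(i / 2)`[25,1]=>1
L=25=>grp=25>>2=6, tig=25&3=1
[1]=>row 6+0=6  col 1·2+1=3
row: 1 vs 6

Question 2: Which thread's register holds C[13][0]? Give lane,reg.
r=13⇒gr=5,Rb=1  c=0⇒th=0,odd=0
L=5*4+0=20  i=1*2+0=2

20,2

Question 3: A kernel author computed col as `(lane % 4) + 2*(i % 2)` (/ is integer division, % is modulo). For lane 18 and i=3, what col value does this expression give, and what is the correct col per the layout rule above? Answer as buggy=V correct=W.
buggy=4 correct=5

`(lane % 4) + 2*(i % 2)`[18,3]=>4
lane 18: grp=4 (18/4), tig=2 (18%4)
i=3: r=4+8=12, c=2*2+1=5
col: 4 vs 5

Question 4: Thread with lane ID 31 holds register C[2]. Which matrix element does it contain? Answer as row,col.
15,6

L=31->g=31>>2=7, t=31&3=3
[2]->row 7+8=15  col 3·2+0=6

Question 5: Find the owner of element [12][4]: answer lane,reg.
r=12->g=4,rb=1  c=4->t=2,b0=0
L=4*4+2=18  i=1*2+0=2

18,2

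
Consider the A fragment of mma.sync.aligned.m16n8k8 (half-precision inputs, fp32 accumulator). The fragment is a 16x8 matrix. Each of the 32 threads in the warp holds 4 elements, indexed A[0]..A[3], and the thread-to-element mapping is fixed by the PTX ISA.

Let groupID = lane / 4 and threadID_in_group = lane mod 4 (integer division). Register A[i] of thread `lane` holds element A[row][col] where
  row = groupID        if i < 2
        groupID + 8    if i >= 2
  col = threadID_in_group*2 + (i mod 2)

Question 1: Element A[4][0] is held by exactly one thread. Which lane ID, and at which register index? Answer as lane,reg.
16,0

r=4->g=4,rb=0  c=0->t=0,b0=0
L=4*4+0=16  i=0*2+0=0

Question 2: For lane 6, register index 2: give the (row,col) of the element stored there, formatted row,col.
9,4

L=6⇒gr=6>>2=1, th=6&3=2
[2]⇒row 1+8=9  col 2·2+0=4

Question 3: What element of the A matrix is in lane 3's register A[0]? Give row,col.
0,6

L=3=>grp=3>>2=0, tig=3&3=3
[0]=>row 0+0=0  col 3·2+0=6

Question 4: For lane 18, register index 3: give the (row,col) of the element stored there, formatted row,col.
12,5

L=18=>grp=18>>2=4, tig=18&3=2
[3]=>row 4+8=12  col 2·2+1=5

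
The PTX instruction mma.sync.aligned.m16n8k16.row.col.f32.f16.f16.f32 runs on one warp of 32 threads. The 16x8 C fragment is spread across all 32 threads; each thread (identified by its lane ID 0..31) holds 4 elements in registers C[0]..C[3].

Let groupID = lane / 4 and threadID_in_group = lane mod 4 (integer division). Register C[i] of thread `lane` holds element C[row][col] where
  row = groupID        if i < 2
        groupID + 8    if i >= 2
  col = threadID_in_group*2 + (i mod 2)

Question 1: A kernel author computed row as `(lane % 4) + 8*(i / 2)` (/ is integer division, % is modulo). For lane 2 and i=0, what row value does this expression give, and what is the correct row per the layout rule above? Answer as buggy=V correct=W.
`(lane % 4) + 8*(i / 2)`[2,0]->2
lane 2: gid=0 (2/4), tid=2 (2%4)
i=0: r=0+0=0, c=2*2+0=4
row: 2 vs 0

buggy=2 correct=0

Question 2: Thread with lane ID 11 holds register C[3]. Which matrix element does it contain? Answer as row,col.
11: gr=2,th=3
[3] (2+8,3*2+1) = (10,7)

10,7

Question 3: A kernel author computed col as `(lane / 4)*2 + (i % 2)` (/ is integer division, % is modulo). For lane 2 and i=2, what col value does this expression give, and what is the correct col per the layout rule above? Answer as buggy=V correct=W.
`(lane / 4)*2 + (i % 2)`[2,2]→0
L=2→G=2>>2=0, T=2&3=2
[2]→row 0+8=8  col 2·2+0=4
col: 0 vs 4

buggy=0 correct=4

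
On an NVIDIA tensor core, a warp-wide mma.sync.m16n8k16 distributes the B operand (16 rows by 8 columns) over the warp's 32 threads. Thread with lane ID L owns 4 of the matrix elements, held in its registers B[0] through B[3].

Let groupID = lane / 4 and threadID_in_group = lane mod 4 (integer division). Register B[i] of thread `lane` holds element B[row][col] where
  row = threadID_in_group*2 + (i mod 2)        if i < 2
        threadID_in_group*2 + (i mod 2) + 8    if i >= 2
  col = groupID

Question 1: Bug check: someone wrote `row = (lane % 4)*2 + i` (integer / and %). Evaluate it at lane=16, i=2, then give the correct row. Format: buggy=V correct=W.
buggy=2 correct=8

`(lane % 4)*2 + i`[16,2]->2
L=16->g=16>>2=4, t=16&3=0
[2]->row 0·2+0+8=8  col g=4
row: 2 vs 8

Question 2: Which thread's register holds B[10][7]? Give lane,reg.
c:7=>grp=7  r:10=>rB=1,tig=1,lo=0
L=7*4+1=29  i=1*2+0=2

29,2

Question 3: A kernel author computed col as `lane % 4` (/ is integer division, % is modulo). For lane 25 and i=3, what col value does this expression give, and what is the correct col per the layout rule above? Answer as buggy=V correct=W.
`lane % 4`[25,3]=>1
lane 25=>25/4=6, 25 mod 4=1
i=3  r:2·1+1+8=>11  c:6
col: 1 vs 6

buggy=1 correct=6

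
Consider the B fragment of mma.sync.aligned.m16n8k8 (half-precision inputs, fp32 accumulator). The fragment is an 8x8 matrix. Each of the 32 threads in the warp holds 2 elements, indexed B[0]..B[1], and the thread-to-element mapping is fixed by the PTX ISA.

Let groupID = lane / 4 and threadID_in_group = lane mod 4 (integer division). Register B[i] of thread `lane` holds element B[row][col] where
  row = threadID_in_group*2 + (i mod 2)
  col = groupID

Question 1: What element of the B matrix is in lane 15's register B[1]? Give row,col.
L=15->g=15>>2=3, t=15&3=3
[1]->row 3·2+1=7  col g=3

7,3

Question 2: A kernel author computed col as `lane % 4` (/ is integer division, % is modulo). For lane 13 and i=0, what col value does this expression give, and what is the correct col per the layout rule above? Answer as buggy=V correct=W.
buggy=1 correct=3

`lane % 4`[13,0]->1
L=13->g=13>>2=3, t=13&3=1
[0]->row 1·2+0=2  col g=3
col: 1 vs 3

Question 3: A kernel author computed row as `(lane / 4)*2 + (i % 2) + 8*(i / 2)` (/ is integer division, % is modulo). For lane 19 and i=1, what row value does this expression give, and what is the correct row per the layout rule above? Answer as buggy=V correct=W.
buggy=9 correct=7

`(lane / 4)*2 + (i % 2) + 8*(i / 2)`[19,1]->9
lane 19->19/4=4, 19 mod 4=3
i=1  r:2·3+1->7  c:4
row: 9 vs 7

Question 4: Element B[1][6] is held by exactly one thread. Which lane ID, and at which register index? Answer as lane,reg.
24,1

c=6->g=6  r=1->t=0,b0=1
L=6*4+0=24  i=1=1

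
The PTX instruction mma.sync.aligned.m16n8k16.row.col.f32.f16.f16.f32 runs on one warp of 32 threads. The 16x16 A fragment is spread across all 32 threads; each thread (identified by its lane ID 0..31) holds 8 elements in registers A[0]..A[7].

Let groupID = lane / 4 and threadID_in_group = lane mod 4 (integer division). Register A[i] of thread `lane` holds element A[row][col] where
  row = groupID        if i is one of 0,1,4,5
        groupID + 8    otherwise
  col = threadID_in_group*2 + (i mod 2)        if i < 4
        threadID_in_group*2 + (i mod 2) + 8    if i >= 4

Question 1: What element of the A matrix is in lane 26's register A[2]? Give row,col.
lane 26->26/4=6, 26 mod 4=2
i=2  r:6+8->14  c:2·2+0+0->4

14,4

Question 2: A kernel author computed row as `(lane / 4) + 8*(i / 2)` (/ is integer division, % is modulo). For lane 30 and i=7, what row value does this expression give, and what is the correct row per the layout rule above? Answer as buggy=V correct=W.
`(lane / 4) + 8*(i / 2)`[30,7]->31
L=30->gid=30>>2=7, tid=30&3=2
[7]->row 7+8=15  col 2·2+1+8=13
row: 31 vs 15

buggy=31 correct=15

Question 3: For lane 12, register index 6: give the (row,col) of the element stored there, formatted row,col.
11,8

lane 12: gid=3 (12/4), tid=0 (12%4)
i=6: r=3+8=11, c=0*2+0+8=8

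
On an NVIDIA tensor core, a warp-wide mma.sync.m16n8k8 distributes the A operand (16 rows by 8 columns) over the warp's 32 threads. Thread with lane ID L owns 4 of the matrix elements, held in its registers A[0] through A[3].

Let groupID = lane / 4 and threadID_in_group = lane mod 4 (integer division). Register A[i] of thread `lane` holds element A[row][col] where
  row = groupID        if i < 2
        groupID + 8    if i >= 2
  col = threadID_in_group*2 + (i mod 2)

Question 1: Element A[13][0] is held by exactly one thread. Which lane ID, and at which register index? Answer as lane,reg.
r=13->g=5,rb=1  c=0->t=0,b0=0
L=5*4+0=20  i=1*2+0=2

20,2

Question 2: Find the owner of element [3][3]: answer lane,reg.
13,1

r=3→G=3,rhi=0  c=3→T=1,p=1
L=3*4+1=13  i=0*2+1=1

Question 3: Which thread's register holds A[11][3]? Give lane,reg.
13,3

r=11→G=3,rhi=1  c=3→T=1,p=1
L=3*4+1=13  i=1*2+1=3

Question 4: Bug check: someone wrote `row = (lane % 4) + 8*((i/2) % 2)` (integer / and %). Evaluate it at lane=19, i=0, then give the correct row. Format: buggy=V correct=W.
buggy=3 correct=4

`(lane % 4) + 8*((i/2) % 2)`[19,0]=>3
19: grp=4,tig=3
[0] (4+0,3*2+0) = (4,6)
row: 3 vs 4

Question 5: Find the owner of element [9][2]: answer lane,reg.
r: 9->gid=1,r8=1  c: 2->tid=1,i&1=0
L=1*4+1=5  i=1*2+0=2

5,2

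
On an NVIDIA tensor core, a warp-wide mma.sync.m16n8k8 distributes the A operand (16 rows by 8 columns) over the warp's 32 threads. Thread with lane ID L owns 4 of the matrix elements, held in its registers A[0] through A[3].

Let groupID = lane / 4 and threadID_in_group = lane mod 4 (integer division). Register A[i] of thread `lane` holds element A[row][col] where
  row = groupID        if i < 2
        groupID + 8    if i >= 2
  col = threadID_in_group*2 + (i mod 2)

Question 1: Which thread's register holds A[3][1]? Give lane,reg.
r=3→G=3,rhi=0  c=1→T=0,p=1
L=3*4+0=12  i=0*2+1=1

12,1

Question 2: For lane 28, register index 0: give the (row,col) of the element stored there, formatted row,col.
7,0

28: g=7,t=0
[0] (7+0,0*2+0) = (7,0)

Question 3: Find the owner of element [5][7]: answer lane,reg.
23,1

r=5→G=5,rhi=0  c=7→T=3,p=1
L=5*4+3=23  i=0*2+1=1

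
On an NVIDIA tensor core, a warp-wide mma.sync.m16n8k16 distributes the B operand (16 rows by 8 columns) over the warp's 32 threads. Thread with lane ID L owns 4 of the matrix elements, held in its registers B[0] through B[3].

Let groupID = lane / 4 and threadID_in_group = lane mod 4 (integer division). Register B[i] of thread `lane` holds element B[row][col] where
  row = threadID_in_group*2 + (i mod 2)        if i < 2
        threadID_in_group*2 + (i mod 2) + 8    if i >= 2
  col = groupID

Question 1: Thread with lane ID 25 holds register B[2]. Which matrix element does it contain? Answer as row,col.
10,6

25: gr=6,th=1
[2] (1*2+0+8,6) = (10,6)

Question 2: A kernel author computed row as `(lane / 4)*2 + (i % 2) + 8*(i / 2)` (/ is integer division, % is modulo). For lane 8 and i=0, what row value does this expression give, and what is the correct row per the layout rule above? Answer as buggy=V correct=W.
`(lane / 4)*2 + (i % 2) + 8*(i / 2)`[8,0]->4
L=8->g=8>>2=2, t=8&3=0
[0]->row 0·2+0+0=0  col g=2
row: 4 vs 0

buggy=4 correct=0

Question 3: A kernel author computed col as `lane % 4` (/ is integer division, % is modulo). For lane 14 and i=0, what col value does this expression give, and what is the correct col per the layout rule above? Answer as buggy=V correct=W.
`lane % 4`[14,0]=>2
lane 14: grp=3 (14/4), tig=2 (14%4)
i=0: r=2*2+0+0=4, c=grp=3
col: 2 vs 3

buggy=2 correct=3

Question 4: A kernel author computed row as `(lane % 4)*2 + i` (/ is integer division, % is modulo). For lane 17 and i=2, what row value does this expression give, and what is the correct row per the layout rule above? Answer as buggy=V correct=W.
`(lane % 4)*2 + i`[17,2]⇒4
lane 17⇒17/4=4, 17 mod 4=1
i=2  r:2·1+0+8⇒10  c:4
row: 4 vs 10

buggy=4 correct=10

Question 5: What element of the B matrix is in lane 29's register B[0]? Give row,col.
lane 29: grp=7 (29/4), tig=1 (29%4)
i=0: r=1*2+0+0=2, c=grp=7

2,7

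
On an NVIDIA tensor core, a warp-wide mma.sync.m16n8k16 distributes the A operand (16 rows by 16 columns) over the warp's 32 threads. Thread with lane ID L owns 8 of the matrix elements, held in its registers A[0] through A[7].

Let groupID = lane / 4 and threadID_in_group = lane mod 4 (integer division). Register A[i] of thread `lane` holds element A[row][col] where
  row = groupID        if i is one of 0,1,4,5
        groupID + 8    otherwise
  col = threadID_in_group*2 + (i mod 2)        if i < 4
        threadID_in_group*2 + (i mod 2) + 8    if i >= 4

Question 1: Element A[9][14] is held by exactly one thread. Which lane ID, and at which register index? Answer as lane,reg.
7,6

r: 9->gid=1,r8=1  c: 14->c8=1,tid=3,i&1=0
L=1*4+3=7  i=1*4+1*2+0=6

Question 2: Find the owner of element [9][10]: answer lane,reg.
5,6

r=9->g=1,rb=1  c=10->cb=1,t=1,b0=0
L=1*4+1=5  i=1*4+1*2+0=6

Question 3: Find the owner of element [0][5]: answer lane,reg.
2,1

r: 0->gid=0,r8=0  c: 5->c8=0,tid=2,i&1=1
L=0*4+2=2  i=0*4+0*2+1=1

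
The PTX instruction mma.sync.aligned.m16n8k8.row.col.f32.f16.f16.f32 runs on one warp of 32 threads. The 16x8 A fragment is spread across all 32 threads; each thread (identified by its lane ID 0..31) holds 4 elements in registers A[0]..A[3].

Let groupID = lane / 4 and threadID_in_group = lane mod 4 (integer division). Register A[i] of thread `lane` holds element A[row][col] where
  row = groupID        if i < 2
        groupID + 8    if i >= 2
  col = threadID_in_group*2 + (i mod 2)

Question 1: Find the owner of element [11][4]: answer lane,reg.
14,2

r: 11->gid=3,r8=1  c: 4->tid=2,i&1=0
L=3*4+2=14  i=1*2+0=2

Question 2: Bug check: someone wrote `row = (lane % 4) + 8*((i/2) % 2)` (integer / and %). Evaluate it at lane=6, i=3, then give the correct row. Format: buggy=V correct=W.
`(lane % 4) + 8*((i/2) % 2)`[6,3]=>10
6: grp=1,tig=2
[3] (1+8,2*2+1) = (9,5)
row: 10 vs 9

buggy=10 correct=9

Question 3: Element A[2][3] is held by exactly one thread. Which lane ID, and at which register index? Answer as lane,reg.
9,1

r:2=>grp=2,rB=0  c:3=>tig=1,lo=1
L=2*4+1=9  i=0*2+1=1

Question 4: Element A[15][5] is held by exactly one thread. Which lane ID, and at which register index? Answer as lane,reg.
30,3

r=15→G=7,rhi=1  c=5→T=2,p=1
L=7*4+2=30  i=1*2+1=3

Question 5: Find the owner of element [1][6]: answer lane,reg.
r: 1->gid=1,r8=0  c: 6->tid=3,i&1=0
L=1*4+3=7  i=0*2+0=0

7,0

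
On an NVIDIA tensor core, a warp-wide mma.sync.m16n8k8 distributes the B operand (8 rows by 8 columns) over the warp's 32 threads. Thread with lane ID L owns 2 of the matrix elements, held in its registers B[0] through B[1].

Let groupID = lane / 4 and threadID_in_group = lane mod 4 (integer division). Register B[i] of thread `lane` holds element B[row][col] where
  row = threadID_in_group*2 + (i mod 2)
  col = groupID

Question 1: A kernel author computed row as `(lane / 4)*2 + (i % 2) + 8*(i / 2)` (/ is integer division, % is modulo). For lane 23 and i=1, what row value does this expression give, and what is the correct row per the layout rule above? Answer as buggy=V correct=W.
`(lane / 4)*2 + (i % 2) + 8*(i / 2)`[23,1]⇒11
lane 23: gr=5 (23/4), th=3 (23%4)
i=1: r=3*2+1=7, c=gr=5
row: 11 vs 7

buggy=11 correct=7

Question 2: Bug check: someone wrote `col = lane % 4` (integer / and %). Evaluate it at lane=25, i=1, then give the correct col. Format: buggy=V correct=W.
`lane % 4`[25,1]→1
L=25→G=25>>2=6, T=25&3=1
[1]→row 1·2+1=3  col G=6
col: 1 vs 6

buggy=1 correct=6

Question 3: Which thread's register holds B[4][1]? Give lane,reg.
6,0

c: 1->gid=1  r: 4->tid=2,i&1=0
L=1*4+2=6  i=0=0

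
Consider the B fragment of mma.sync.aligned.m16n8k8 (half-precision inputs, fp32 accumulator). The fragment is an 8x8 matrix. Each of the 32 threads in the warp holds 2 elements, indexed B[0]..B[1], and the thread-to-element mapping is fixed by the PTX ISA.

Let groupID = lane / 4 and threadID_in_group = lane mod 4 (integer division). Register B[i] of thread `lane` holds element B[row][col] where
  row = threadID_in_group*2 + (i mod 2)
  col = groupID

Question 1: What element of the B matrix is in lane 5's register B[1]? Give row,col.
L=5->g=5>>2=1, t=5&3=1
[1]->row 1·2+1=3  col g=1

3,1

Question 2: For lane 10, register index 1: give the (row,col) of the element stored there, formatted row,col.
lane 10->10/4=2, 10 mod 4=2
i=1  r:2·2+1->5  c:2

5,2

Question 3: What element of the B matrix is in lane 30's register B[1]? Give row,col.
5,7

lane 30=>30/4=7, 30 mod 4=2
i=1  r:2·2+1=>5  c:7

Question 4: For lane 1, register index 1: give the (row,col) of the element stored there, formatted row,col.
1: gid=0,tid=1
[1] (1*2+1,0) = (3,0)

3,0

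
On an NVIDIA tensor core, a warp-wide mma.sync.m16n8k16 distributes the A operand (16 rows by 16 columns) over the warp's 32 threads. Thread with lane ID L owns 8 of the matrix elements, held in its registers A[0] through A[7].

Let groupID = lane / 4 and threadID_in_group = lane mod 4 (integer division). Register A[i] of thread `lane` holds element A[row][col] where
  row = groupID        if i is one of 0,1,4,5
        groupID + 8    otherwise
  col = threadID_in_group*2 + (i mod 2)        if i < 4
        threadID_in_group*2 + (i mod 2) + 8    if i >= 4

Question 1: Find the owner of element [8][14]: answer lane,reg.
3,6

r: 8->gid=0,r8=1  c: 14->c8=1,tid=3,i&1=0
L=0*4+3=3  i=1*4+1*2+0=6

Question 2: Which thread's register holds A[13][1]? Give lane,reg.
r:13=>grp=5,rB=1  c:1=>cB=0,tig=0,lo=1
L=5*4+0=20  i=0*4+1*2+1=3

20,3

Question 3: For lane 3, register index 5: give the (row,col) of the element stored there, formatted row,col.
lane 3→3/4=0, 3 mod 4=3
i=5  r:0+0→0  c:2·3+1+8→15

0,15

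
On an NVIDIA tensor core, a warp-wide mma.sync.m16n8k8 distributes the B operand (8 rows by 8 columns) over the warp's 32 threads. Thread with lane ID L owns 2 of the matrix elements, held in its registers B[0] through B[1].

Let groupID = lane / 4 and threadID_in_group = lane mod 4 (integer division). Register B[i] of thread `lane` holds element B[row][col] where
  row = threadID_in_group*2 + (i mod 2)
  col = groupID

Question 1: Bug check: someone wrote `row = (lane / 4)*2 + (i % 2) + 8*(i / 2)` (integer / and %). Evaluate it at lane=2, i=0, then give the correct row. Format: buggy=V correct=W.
buggy=0 correct=4

`(lane / 4)*2 + (i % 2) + 8*(i / 2)`[2,0]→0
L=2→G=2>>2=0, T=2&3=2
[0]→row 2·2+0=4  col G=0
row: 0 vs 4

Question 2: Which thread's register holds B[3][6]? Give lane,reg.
25,1

c=6⇒gr=6  r=3⇒th=1,odd=1
L=6*4+1=25  i=1=1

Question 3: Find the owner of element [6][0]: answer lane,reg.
3,0

c=0->g=0  r=6->t=3,b0=0
L=0*4+3=3  i=0=0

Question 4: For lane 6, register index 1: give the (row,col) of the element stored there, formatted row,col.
5,1

6: gid=1,tid=2
[1] (2*2+1,1) = (5,1)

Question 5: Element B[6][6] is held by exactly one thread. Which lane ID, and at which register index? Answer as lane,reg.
27,0

c: 6->gid=6  r: 6->tid=3,i&1=0
L=6*4+3=27  i=0=0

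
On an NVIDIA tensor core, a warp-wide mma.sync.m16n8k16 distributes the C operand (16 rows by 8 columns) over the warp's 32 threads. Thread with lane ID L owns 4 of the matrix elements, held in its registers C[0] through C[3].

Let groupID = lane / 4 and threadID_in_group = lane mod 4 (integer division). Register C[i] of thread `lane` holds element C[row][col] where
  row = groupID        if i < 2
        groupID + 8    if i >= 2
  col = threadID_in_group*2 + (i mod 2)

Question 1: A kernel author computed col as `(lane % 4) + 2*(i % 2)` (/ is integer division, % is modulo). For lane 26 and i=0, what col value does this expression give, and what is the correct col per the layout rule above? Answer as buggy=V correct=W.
`(lane % 4) + 2*(i % 2)`[26,0]→2
L=26→G=26>>2=6, T=26&3=2
[0]→row 6+0=6  col 2·2+0=4
col: 2 vs 4

buggy=2 correct=4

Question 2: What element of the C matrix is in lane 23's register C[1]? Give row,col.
5,7

L=23⇒gr=23>>2=5, th=23&3=3
[1]⇒row 5+0=5  col 3·2+1=7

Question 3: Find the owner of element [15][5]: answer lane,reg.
30,3

r=15⇒gr=7,Rb=1  c=5⇒th=2,odd=1
L=7*4+2=30  i=1*2+1=3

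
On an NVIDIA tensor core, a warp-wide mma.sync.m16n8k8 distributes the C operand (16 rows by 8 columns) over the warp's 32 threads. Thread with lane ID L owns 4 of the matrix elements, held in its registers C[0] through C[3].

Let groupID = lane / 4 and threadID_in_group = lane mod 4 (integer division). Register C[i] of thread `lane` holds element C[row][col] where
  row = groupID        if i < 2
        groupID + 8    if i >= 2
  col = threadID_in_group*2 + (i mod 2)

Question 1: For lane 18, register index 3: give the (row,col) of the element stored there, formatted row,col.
12,5

lane 18: grp=4 (18/4), tig=2 (18%4)
i=3: r=4+8=12, c=2*2+1=5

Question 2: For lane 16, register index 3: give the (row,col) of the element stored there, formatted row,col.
12,1

L=16->g=16>>2=4, t=16&3=0
[3]->row 4+8=12  col 0·2+1=1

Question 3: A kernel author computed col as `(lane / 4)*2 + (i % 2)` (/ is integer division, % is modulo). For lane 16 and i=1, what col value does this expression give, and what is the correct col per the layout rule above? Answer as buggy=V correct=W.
`(lane / 4)*2 + (i % 2)`[16,1]->9
16: g=4,t=0
[1] (4+0,0*2+1) = (4,1)
col: 9 vs 1

buggy=9 correct=1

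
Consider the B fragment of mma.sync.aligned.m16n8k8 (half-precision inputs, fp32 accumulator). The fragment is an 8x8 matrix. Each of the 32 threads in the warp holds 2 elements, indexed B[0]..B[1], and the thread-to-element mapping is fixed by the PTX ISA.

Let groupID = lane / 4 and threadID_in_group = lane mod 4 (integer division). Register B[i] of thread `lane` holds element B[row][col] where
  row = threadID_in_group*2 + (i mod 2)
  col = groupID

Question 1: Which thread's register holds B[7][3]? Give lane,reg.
c=3->g=3  r=7->t=3,b0=1
L=3*4+3=15  i=1=1

15,1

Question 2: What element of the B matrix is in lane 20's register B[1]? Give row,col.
1,5

lane 20->20/4=5, 20 mod 4=0
i=1  r:2·0+1->1  c:5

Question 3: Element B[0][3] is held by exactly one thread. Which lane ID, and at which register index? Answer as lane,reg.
c=3⇒gr=3  r=0⇒th=0,odd=0
L=3*4+0=12  i=0=0

12,0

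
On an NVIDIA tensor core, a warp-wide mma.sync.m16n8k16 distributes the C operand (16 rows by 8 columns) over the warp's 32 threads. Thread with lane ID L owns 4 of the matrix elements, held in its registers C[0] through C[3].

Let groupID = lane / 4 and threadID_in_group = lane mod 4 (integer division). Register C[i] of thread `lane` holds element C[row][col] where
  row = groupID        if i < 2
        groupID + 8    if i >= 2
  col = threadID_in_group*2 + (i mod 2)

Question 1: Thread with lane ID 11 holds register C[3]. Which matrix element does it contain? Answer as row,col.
L=11→G=11>>2=2, T=11&3=3
[3]→row 2+8=10  col 3·2+1=7

10,7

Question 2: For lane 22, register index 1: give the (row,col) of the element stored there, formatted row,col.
5,5

22: gid=5,tid=2
[1] (5+0,2*2+1) = (5,5)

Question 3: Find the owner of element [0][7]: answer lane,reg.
r=0->g=0,rb=0  c=7->t=3,b0=1
L=0*4+3=3  i=0*2+1=1

3,1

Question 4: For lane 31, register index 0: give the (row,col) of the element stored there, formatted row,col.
31: G=7,T=3
[0] (7+0,3*2+0) = (7,6)

7,6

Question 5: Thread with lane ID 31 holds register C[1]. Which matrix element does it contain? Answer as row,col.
lane 31: gr=7 (31/4), th=3 (31%4)
i=1: r=7+0=7, c=3*2+1=7

7,7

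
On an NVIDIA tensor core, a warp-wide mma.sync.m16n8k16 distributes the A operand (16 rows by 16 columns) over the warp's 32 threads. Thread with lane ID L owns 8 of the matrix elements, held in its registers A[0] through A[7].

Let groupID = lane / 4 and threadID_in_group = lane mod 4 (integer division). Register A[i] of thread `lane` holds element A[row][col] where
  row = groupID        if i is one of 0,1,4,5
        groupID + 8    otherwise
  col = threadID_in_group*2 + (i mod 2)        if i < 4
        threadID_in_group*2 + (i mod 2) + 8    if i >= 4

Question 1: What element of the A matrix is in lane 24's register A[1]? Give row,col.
L=24->gid=24>>2=6, tid=24&3=0
[1]->row 6+0=6  col 0·2+1+0=1

6,1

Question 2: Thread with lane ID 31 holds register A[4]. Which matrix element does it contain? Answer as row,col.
31: g=7,t=3
[4] (7+0,3*2+0+8) = (7,14)

7,14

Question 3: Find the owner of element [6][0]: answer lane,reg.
r:6=>grp=6,rB=0  c:0=>cB=0,tig=0,lo=0
L=6*4+0=24  i=0*4+0*2+0=0

24,0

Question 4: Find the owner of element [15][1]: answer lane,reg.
28,3

r=15→G=7,rhi=1  c=1→chi=0,T=0,p=1
L=7*4+0=28  i=0*4+1*2+1=3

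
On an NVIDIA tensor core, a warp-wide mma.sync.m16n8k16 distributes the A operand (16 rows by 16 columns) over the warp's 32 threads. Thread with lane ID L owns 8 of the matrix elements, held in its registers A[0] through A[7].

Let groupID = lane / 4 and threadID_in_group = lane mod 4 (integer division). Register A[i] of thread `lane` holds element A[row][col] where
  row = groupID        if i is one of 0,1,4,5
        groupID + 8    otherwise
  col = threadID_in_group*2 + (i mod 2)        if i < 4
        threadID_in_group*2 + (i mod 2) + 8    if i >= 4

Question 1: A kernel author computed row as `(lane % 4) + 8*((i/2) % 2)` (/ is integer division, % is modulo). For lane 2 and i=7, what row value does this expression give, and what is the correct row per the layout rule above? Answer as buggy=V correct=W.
`(lane % 4) + 8*((i/2) % 2)`[2,7]->10
lane 2->2/4=0, 2 mod 4=2
i=7  r:0+8->8  c:2·2+1+8->13
row: 10 vs 8

buggy=10 correct=8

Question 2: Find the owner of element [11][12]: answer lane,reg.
r: 11->gid=3,r8=1  c: 12->c8=1,tid=2,i&1=0
L=3*4+2=14  i=1*4+1*2+0=6

14,6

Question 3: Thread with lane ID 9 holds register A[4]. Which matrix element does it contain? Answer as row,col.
lane 9=>9/4=2, 9 mod 4=1
i=4  r:2+0=>2  c:2·1+0+8=>10

2,10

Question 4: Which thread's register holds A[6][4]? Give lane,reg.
r:6=>grp=6,rB=0  c:4=>cB=0,tig=2,lo=0
L=6*4+2=26  i=0*4+0*2+0=0

26,0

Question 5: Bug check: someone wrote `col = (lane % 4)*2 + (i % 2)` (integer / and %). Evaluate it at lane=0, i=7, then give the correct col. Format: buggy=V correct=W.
buggy=1 correct=9

`(lane % 4)*2 + (i % 2)`[0,7]=>1
lane 0: grp=0 (0/4), tig=0 (0%4)
i=7: r=0+8=8, c=0*2+1+8=9
col: 1 vs 9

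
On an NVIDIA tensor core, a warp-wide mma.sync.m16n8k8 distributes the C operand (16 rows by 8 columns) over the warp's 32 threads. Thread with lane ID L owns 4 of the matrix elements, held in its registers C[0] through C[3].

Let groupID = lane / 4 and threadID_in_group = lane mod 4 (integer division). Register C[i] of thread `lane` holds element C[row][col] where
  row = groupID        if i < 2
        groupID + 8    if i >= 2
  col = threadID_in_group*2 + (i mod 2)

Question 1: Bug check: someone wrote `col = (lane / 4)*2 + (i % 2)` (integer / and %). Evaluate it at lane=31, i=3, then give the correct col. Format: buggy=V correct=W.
buggy=15 correct=7

`(lane / 4)*2 + (i % 2)`[31,3]⇒15
31: gr=7,th=3
[3] (7+8,3*2+1) = (15,7)
col: 15 vs 7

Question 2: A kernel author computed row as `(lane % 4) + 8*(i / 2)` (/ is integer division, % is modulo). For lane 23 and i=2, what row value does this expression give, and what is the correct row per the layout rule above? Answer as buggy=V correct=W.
buggy=11 correct=13

`(lane % 4) + 8*(i / 2)`[23,2]->11
L=23->gid=23>>2=5, tid=23&3=3
[2]->row 5+8=13  col 3·2+0=6
row: 11 vs 13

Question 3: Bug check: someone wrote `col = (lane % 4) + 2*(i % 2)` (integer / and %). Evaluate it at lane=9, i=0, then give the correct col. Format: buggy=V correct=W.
buggy=1 correct=2

`(lane % 4) + 2*(i % 2)`[9,0]→1
lane 9→9/4=2, 9 mod 4=1
i=0  r:2+0→2  c:2·1+0→2
col: 1 vs 2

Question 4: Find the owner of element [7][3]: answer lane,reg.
r:7=>grp=7,rB=0  c:3=>tig=1,lo=1
L=7*4+1=29  i=0*2+1=1

29,1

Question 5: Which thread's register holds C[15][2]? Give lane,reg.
r=15->g=7,rb=1  c=2->t=1,b0=0
L=7*4+1=29  i=1*2+0=2

29,2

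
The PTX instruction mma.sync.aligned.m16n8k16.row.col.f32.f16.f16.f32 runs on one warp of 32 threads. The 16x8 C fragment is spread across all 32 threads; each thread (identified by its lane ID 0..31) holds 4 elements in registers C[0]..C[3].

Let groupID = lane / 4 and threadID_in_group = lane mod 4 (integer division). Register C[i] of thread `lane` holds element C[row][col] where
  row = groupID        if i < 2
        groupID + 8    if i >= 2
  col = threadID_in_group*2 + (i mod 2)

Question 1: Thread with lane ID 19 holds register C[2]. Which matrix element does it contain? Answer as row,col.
12,6

19: g=4,t=3
[2] (4+8,3*2+0) = (12,6)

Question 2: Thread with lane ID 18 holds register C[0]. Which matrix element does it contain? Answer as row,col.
lane 18: gr=4 (18/4), th=2 (18%4)
i=0: r=4+0=4, c=2*2+0=4

4,4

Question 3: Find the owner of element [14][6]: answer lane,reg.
r=14→G=6,rhi=1  c=6→T=3,p=0
L=6*4+3=27  i=1*2+0=2

27,2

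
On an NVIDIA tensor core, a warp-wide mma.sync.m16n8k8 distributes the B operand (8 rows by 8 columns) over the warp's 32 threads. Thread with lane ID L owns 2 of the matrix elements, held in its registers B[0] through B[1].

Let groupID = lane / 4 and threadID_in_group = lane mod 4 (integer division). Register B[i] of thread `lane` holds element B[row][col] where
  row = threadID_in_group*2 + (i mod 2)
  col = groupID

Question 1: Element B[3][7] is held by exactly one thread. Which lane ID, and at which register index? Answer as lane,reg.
29,1

c=7->g=7  r=3->t=1,b0=1
L=7*4+1=29  i=1=1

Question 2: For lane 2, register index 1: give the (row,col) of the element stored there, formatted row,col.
lane 2->2/4=0, 2 mod 4=2
i=1  r:2·2+1->5  c:0

5,0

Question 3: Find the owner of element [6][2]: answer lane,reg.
c:2=>grp=2  r:6=>tig=3,lo=0
L=2*4+3=11  i=0=0

11,0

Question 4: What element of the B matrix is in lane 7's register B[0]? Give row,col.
lane 7→7/4=1, 7 mod 4=3
i=0  r:2·3+0→6  c:1

6,1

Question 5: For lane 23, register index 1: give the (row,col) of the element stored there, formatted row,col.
lane 23->23/4=5, 23 mod 4=3
i=1  r:2·3+1->7  c:5

7,5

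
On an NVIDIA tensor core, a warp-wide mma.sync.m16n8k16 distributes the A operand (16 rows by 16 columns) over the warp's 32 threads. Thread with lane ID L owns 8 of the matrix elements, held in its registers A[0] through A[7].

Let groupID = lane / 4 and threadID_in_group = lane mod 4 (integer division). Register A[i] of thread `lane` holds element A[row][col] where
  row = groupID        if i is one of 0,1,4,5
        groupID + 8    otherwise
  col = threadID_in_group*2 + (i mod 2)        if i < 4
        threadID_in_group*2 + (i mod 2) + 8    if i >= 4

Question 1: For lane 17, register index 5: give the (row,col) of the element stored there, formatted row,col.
L=17=>grp=17>>2=4, tig=17&3=1
[5]=>row 4+0=4  col 1·2+1+8=11

4,11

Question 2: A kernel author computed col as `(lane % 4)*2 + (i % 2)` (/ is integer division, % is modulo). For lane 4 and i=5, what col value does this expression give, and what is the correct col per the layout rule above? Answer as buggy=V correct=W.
buggy=1 correct=9

`(lane % 4)*2 + (i % 2)`[4,5]->1
4: gid=1,tid=0
[5] (1+0,0*2+1+8) = (1,9)
col: 1 vs 9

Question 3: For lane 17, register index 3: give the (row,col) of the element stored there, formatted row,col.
lane 17: G=4 (17/4), T=1 (17%4)
i=3: r=4+8=12, c=1*2+1+0=3

12,3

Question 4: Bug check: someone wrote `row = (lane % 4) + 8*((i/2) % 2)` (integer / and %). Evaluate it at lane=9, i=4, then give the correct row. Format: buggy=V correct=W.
`(lane % 4) + 8*((i/2) % 2)`[9,4]→1
L=9→G=9>>2=2, T=9&3=1
[4]→row 2+0=2  col 1·2+0+8=10
row: 1 vs 2

buggy=1 correct=2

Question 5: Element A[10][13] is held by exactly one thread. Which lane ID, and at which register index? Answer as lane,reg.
10,7

r=10⇒gr=2,Rb=1  c=13⇒Cb=1,th=2,odd=1
L=2*4+2=10  i=1*4+1*2+1=7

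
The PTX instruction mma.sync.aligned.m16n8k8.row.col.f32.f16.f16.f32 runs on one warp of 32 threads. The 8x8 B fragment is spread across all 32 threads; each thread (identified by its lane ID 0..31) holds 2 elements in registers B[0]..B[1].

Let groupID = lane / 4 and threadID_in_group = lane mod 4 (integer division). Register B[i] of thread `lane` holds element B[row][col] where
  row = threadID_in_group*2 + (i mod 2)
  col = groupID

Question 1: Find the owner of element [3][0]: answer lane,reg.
c: 0->gid=0  r: 3->tid=1,i&1=1
L=0*4+1=1  i=1=1

1,1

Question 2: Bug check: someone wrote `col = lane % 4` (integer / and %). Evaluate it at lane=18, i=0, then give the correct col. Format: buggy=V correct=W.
`lane % 4`[18,0]->2
18: gid=4,tid=2
[0] (2*2+0,4) = (4,4)
col: 2 vs 4

buggy=2 correct=4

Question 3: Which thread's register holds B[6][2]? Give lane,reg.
11,0

c:2=>grp=2  r:6=>tig=3,lo=0
L=2*4+3=11  i=0=0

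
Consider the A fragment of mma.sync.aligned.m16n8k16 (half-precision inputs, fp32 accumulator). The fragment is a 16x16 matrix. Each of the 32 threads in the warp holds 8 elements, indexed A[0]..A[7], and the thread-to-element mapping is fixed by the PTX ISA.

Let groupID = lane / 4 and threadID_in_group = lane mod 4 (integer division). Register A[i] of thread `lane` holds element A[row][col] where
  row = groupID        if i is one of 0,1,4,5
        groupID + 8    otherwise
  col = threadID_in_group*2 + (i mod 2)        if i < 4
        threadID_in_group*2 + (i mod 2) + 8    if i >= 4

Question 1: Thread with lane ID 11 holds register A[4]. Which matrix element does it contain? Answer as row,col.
lane 11: gr=2 (11/4), th=3 (11%4)
i=4: r=2+0=2, c=3*2+0+8=14

2,14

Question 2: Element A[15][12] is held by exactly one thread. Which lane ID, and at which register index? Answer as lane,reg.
30,6

r=15⇒gr=7,Rb=1  c=12⇒Cb=1,th=2,odd=0
L=7*4+2=30  i=1*4+1*2+0=6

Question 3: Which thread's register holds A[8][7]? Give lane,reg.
r=8⇒gr=0,Rb=1  c=7⇒Cb=0,th=3,odd=1
L=0*4+3=3  i=0*4+1*2+1=3

3,3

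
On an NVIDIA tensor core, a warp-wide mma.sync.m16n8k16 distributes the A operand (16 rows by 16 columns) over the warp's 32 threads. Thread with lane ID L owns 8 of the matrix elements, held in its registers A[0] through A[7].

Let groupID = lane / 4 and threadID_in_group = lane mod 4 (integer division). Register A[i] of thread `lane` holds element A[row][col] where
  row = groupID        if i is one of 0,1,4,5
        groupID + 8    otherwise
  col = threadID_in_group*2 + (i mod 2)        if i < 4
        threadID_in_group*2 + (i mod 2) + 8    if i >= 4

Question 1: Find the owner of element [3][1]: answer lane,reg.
r=3->g=3,rb=0  c=1->cb=0,t=0,b0=1
L=3*4+0=12  i=0*4+0*2+1=1

12,1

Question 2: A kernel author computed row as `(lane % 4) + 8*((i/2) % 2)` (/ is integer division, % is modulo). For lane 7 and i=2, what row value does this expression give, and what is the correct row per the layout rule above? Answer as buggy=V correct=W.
`(lane % 4) + 8*((i/2) % 2)`[7,2]=>11
L=7=>grp=7>>2=1, tig=7&3=3
[2]=>row 1+8=9  col 3·2+0+0=6
row: 11 vs 9

buggy=11 correct=9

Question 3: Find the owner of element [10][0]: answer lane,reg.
8,2

r=10→G=2,rhi=1  c=0→chi=0,T=0,p=0
L=2*4+0=8  i=0*4+1*2+0=2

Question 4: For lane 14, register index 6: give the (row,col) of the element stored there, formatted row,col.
L=14->gid=14>>2=3, tid=14&3=2
[6]->row 3+8=11  col 2·2+0+8=12

11,12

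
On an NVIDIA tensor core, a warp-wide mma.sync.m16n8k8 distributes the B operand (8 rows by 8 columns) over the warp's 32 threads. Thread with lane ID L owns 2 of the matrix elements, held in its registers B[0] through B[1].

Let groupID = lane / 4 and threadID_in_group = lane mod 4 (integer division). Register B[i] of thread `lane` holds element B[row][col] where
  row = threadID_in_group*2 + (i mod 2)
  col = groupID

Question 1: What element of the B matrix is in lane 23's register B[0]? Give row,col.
6,5

L=23->gid=23>>2=5, tid=23&3=3
[0]->row 3·2+0=6  col gid=5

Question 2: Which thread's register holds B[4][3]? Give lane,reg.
c: 3->gid=3  r: 4->tid=2,i&1=0
L=3*4+2=14  i=0=0

14,0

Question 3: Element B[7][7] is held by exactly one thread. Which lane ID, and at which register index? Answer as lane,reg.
31,1

c=7⇒gr=7  r=7⇒th=3,odd=1
L=7*4+3=31  i=1=1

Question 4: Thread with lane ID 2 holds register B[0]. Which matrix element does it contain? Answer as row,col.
4,0

L=2->g=2>>2=0, t=2&3=2
[0]->row 2·2+0=4  col g=0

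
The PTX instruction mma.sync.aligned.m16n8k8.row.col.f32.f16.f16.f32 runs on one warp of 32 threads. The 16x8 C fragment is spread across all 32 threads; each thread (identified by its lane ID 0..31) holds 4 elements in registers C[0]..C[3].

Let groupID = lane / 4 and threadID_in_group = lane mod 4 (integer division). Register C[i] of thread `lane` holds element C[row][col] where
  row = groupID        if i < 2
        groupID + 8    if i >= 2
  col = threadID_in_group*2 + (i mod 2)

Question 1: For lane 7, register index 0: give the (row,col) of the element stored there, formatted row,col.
1,6

L=7=>grp=7>>2=1, tig=7&3=3
[0]=>row 1+0=1  col 3·2+0=6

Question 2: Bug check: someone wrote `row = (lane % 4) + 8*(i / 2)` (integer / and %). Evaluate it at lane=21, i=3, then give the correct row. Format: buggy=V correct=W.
buggy=9 correct=13

`(lane % 4) + 8*(i / 2)`[21,3]->9
L=21->g=21>>2=5, t=21&3=1
[3]->row 5+8=13  col 1·2+1=3
row: 9 vs 13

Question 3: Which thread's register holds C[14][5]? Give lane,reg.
r=14→G=6,rhi=1  c=5→T=2,p=1
L=6*4+2=26  i=1*2+1=3

26,3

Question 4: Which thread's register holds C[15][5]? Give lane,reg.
r:15=>grp=7,rB=1  c:5=>tig=2,lo=1
L=7*4+2=30  i=1*2+1=3

30,3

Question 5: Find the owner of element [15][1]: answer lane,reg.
r:15=>grp=7,rB=1  c:1=>tig=0,lo=1
L=7*4+0=28  i=1*2+1=3

28,3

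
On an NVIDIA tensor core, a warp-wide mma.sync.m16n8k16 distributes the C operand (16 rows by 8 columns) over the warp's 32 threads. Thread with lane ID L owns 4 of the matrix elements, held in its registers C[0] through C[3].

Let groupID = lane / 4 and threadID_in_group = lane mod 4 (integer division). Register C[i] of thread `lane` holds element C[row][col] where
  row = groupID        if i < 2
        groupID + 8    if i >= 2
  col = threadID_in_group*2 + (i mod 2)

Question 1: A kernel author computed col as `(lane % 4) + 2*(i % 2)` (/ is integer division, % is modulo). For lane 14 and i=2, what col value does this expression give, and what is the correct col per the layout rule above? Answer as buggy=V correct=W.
buggy=2 correct=4

`(lane % 4) + 2*(i % 2)`[14,2]=>2
L=14=>grp=14>>2=3, tig=14&3=2
[2]=>row 3+8=11  col 2·2+0=4
col: 2 vs 4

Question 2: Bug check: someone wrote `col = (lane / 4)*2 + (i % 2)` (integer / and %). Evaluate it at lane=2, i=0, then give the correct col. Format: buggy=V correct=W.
buggy=0 correct=4

`(lane / 4)*2 + (i % 2)`[2,0]→0
L=2→G=2>>2=0, T=2&3=2
[0]→row 0+0=0  col 2·2+0=4
col: 0 vs 4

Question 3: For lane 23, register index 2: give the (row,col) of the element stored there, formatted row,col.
13,6

lane 23->23/4=5, 23 mod 4=3
i=2  r:5+8->13  c:2·3+0->6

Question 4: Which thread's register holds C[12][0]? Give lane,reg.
r=12->g=4,rb=1  c=0->t=0,b0=0
L=4*4+0=16  i=1*2+0=2

16,2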